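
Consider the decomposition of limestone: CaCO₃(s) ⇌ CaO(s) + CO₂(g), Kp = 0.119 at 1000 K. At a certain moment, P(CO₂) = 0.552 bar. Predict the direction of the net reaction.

(CaCO₃, CaO are pure solids — omitted from Qp.)
Qp = P(CO₂) = 0.552
Qp = 0.552 > Kp = 0.119, so the reverse reaction proceeds.

toward reactants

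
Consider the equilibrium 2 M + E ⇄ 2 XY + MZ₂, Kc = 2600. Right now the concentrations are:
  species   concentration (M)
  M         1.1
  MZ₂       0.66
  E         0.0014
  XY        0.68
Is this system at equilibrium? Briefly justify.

Qc = [XY]²·[MZ₂] / ([M]²·[E]) = (0.68)²·(0.66) / ((1.1)²·(0.0014)) = 180
Qc = 180 < Kc = 2600: net forward reaction.

no; Q < K, reaction proceeds forward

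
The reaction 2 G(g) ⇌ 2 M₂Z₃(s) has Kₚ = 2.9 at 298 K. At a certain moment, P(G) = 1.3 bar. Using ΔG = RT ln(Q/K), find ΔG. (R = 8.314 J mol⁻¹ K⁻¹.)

(M₂Z₃ is a pure solid — omitted from Qₚ.)
Qₚ = 1 / P(G)² = 1 / (1.3)² = 0.592
ΔG = RT ln(Qₚ/Kₚ) = (8.314 J mol⁻¹ K⁻¹)(298 K) × ln(0.592/2.9)
   = (2.478 kJ/mol)(-1.589) = -3.94 kJ/mol
ΔG < 0, so the forward reaction is spontaneous (proceeds forward).

ΔG = -3.94 kJ/mol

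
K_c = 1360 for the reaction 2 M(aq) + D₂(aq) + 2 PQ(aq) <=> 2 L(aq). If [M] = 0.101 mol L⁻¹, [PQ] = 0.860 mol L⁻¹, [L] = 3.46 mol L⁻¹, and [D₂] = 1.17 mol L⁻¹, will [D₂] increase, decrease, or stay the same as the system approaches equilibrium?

stay the same

Q_c = [L]² / ([M]²·[D₂]·[PQ]²) = (3.46)² / ((0.101)²·(1.17)·(0.860)²) = 1360
Q_c = 1360 = K_c; the system is at equilibrium.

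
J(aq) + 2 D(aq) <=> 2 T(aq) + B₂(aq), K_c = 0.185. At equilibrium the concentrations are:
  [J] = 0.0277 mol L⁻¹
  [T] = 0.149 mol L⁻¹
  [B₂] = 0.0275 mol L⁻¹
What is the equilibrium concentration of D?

At equilibrium, K_c = [T]²·[B₂] / ([J]·[D]²) = 0.185.
(0.149)²·(0.0275) / ((0.0277)·([D])²) = 0.185
[D]² = 0.119 ⇒ [D] = 0.345 mol L⁻¹

[D] = 0.345 mol L⁻¹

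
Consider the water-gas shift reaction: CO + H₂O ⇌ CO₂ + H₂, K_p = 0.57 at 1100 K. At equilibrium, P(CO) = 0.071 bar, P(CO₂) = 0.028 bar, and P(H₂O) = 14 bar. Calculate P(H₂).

P(H₂) = 20 bar

At equilibrium, K_p = P(CO₂)·P(H₂) / (P(CO)·P(H₂O)) = 0.57.
(0.028)·(P(H₂)) / ((0.071)·(14)) = 0.57
P(H₂) = 20.2 = 20 bar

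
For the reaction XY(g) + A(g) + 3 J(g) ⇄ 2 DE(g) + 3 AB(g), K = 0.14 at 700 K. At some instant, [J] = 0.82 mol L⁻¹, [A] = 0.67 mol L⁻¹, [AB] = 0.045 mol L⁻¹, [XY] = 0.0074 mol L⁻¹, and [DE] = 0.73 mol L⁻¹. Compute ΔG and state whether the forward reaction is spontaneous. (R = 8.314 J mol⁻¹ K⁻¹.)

ΔG = -12.0 kJ/mol; the forward reaction is spontaneous

Q = [DE]²·[AB]³ / ([XY]·[A]·[J]³) = (0.73)²·(0.045)³ / ((0.0074)·(0.67)·(0.82)³) = 0.0178
ΔG = RT ln(Q/K) = (8.314 J mol⁻¹ K⁻¹)(700 K) × ln(0.0178/0.14)
   = (5.820 kJ/mol)(-2.062) = -12.0 kJ/mol
ΔG < 0, so the forward reaction is spontaneous (proceeds forward).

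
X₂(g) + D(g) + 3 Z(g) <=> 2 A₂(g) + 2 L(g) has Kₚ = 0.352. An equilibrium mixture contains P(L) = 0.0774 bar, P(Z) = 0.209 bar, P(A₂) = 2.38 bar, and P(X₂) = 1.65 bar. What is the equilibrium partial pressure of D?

P(D) = 6.40 bar

At equilibrium, Kₚ = P(A₂)²·P(L)² / (P(X₂)·P(D)·P(Z)³) = 0.352.
(2.38)²·(0.0774)² / ((1.65)·(P(D))·(0.209)³) = 0.352
P(D) = 6.40 bar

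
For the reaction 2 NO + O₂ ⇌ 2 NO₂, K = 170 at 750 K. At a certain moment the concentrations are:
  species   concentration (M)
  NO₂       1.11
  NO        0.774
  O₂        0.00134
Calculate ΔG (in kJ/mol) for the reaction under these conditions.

Q = [NO₂]² / ([NO]²·[O₂]) = (1.11)² / ((0.774)²·(0.00134)) = 1530
ΔG = RT ln(Q/K) = (8.314 J mol⁻¹ K⁻¹)(750 K) × ln(1530/170)
   = (6.236 kJ/mol)(2.197) = 13.7 kJ/mol
ΔG > 0, so the forward reaction is non-spontaneous (proceeds in reverse).

ΔG = 13.7 kJ/mol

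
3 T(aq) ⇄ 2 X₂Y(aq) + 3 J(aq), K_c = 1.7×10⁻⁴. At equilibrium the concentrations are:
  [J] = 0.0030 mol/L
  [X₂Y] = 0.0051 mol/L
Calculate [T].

At equilibrium, K_c = [X₂Y]²·[J]³ / [T]³ = 1.7×10⁻⁴.
(0.0051)²·(0.0030)³ / ([T])³ = 1.7×10⁻⁴
[T]³ = 4.13×10⁻⁹ ⇒ [T] = 0.0016 mol/L

[T] = 0.0016 mol/L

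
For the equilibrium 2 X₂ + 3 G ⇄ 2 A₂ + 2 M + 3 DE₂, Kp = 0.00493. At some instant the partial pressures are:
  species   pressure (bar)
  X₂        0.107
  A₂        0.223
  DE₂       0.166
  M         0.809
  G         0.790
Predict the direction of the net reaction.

Qp = P(A₂)²·P(M)²·P(DE₂)³ / (P(X₂)²·P(G)³) = (0.223)²·(0.809)²·(0.166)³ / ((0.107)²·(0.790)³) = 0.0264
Qp = 0.0264 > Kp = 0.00493, so the reverse reaction proceeds.

reverse (toward reactants)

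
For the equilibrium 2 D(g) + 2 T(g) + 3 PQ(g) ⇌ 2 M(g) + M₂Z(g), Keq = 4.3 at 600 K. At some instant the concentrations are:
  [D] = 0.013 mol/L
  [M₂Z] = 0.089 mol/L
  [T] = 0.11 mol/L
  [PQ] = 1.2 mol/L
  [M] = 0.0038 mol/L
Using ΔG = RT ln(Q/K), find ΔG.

ΔG = -12.3 kJ/mol

Q = [M]²·[M₂Z] / ([D]²·[T]²·[PQ]³) = (0.0038)²·(0.089) / ((0.013)²·(0.11)²·(1.2)³) = 0.364
ΔG = RT ln(Q/Keq) = (8.314 J mol⁻¹ K⁻¹)(600 K) × ln(0.364/4.3)
   = (4.988 kJ/mol)(-2.469) = -12.3 kJ/mol
ΔG < 0, so the forward reaction is spontaneous (proceeds forward).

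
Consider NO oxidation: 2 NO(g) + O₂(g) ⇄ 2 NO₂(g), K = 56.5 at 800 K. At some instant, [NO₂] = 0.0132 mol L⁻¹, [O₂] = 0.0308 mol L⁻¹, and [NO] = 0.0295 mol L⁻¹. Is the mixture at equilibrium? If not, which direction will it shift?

no; Q < K, reaction proceeds forward

Q = [NO₂]² / ([NO]²·[O₂]) = (0.0132)² / ((0.0295)²·(0.0308)) = 6.50
Q = 6.50 < K = 56.5: net forward reaction.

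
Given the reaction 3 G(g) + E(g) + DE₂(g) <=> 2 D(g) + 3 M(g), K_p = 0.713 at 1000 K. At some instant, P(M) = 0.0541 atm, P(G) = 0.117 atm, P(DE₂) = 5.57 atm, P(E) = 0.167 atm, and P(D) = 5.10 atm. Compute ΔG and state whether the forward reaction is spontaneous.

Q_p = P(D)²·P(M)³ / (P(G)³·P(E)·P(DE₂)) = (5.10)²·(0.0541)³ / ((0.117)³·(0.167)·(5.57)) = 2.76
ΔG = RT ln(Q_p/K_p) = (8.314 J mol⁻¹ K⁻¹)(1000 K) × ln(2.76/0.713)
   = (8.314 kJ/mol)(1.354) = 11.3 kJ/mol
ΔG > 0, so the forward reaction is non-spontaneous (proceeds in reverse).

ΔG = 11.3 kJ/mol; the forward reaction is non-spontaneous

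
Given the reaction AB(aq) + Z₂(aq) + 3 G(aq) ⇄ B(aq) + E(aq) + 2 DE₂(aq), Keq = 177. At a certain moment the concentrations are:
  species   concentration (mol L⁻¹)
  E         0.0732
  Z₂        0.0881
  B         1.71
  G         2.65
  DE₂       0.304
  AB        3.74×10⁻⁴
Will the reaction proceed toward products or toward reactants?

in the forward direction

Q = [B]·[E]·[DE₂]² / ([AB]·[Z₂]·[G]³) = (1.71)·(0.0732)·(0.304)² / ((3.74×10⁻⁴)·(0.0881)·(2.65)³) = 18.9
Q = 18.9 < Keq = 177, so the forward reaction proceeds.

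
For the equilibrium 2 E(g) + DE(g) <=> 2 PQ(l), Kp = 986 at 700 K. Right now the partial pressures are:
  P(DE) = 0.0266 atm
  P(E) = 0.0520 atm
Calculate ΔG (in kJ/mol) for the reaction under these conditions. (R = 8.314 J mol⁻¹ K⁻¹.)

ΔG = 15.4 kJ/mol

(PQ is a pure liquid — omitted from Qp.)
Qp = 1 / (P(E)²·P(DE)) = 1 / ((0.0520)²·(0.0266)) = 13900
ΔG = RT ln(Qp/Kp) = (8.314 J mol⁻¹ K⁻¹)(700 K) × ln(13900/986)
   = (5.820 kJ/mol)(2.646) = 15.4 kJ/mol
ΔG > 0, so the forward reaction is non-spontaneous (proceeds in reverse).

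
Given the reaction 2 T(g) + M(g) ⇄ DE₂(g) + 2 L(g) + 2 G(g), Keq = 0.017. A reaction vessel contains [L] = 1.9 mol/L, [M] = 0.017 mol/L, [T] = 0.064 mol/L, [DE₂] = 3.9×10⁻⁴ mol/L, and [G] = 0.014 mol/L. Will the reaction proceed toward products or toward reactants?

in the forward direction

Q = [DE₂]·[L]²·[G]² / ([T]²·[M]) = (3.9×10⁻⁴)·(1.9)²·(0.014)² / ((0.064)²·(0.017)) = 0.0040
Q = 0.0040 < Keq = 0.017, so the forward reaction proceeds.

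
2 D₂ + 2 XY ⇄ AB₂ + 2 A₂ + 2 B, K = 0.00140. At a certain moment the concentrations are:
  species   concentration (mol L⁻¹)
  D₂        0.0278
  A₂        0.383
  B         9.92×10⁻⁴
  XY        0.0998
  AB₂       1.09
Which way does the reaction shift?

to the left

Q = [AB₂]·[A₂]²·[B]² / ([D₂]²·[XY]²) = (1.09)·(0.383)²·(9.92×10⁻⁴)² / ((0.0278)²·(0.0998)²) = 0.0204
Q = 0.0204 > K = 0.00140, so the reverse reaction proceeds.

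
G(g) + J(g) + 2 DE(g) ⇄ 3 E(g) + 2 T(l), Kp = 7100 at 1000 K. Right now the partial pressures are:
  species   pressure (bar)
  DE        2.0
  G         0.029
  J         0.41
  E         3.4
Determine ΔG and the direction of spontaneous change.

ΔG = -17.9 kJ/mol; the forward reaction is spontaneous

(T is a pure liquid — omitted from Qp.)
Qp = P(E)³ / (P(G)·P(J)·P(DE)²) = (3.4)³ / ((0.029)·(0.41)·(2.0)²) = 826
ΔG = RT ln(Qp/Kp) = (8.314 J mol⁻¹ K⁻¹)(1000 K) × ln(826/7100)
   = (8.314 kJ/mol)(-2.151) = -17.9 kJ/mol
ΔG < 0, so the forward reaction is spontaneous (proceeds forward).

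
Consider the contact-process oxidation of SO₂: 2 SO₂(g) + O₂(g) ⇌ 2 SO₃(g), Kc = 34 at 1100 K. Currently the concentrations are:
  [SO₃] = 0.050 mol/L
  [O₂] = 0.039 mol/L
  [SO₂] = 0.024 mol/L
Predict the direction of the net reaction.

toward reactants

Qc = [SO₃]² / ([SO₂]²·[O₂]) = (0.050)² / ((0.024)²·(0.039)) = 110
Qc = 110 > Kc = 34, so the reverse reaction proceeds.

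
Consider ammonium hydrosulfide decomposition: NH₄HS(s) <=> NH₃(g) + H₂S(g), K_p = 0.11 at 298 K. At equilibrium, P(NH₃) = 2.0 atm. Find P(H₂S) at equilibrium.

(NH₄HS is a pure solid — omitted from K_p.)
At equilibrium, K_p = P(NH₃)·P(H₂S) = 0.11.
(2.0)·(P(H₂S)) = 0.11
P(H₂S) = 0.0550 = 0.055 atm

P(H₂S) = 0.055 atm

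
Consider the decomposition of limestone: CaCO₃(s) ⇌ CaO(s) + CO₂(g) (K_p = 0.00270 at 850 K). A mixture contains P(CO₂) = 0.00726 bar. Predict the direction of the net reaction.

reverse (toward reactants)

(CaCO₃, CaO are pure solids — omitted from Q_p.)
Q_p = P(CO₂) = 0.00726
Q_p = 0.00726 > K_p = 0.00270, so the reverse reaction proceeds.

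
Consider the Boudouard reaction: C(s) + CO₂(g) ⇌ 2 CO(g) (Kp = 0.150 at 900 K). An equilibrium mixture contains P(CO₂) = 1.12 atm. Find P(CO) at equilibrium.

P(CO) = 0.410 atm

(C is a pure solid — omitted from Kp.)
At equilibrium, Kp = P(CO)² / P(CO₂) = 0.150.
(P(CO))² / (1.12) = 0.150
P(CO)² = 0.168 ⇒ P(CO) = 0.410 atm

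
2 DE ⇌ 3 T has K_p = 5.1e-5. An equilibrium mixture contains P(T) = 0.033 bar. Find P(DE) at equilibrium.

P(DE) = 0.84 bar

At equilibrium, K_p = P(T)³ / P(DE)² = 5.1e-5.
(0.033)³ / (P(DE))² = 5.1e-5
P(DE)² = 0.705 ⇒ P(DE) = 0.84 bar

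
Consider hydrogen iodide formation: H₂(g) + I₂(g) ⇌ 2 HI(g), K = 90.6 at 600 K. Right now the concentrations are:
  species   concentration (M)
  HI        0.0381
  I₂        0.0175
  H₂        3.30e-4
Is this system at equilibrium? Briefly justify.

no; Q > K, reaction proceeds in reverse

Q = [HI]² / ([H₂]·[I₂]) = (0.0381)² / ((3.30e-4)·(0.0175)) = 251
Q = 251 > K = 90.6: net reverse reaction.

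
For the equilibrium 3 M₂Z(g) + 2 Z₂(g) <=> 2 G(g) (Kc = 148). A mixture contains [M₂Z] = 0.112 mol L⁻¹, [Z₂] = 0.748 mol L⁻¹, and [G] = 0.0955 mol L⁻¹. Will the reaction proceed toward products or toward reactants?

to the right

Qc = [G]² / ([M₂Z]³·[Z₂]²) = (0.0955)² / ((0.112)³·(0.748)²) = 11.6
Qc = 11.6 < Kc = 148, so the forward reaction proceeds.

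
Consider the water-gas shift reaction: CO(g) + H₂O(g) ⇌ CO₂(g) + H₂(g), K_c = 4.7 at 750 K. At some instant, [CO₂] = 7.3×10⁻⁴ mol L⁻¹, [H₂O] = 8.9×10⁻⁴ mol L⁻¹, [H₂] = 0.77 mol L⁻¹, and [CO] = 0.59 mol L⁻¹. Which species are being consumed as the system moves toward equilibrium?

Q_c = [CO₂]·[H₂] / ([CO]·[H₂O]) = (7.3×10⁻⁴)·(0.77) / ((0.59)·(8.9×10⁻⁴)) = 1.1
Q_c = 1.1 < K_c = 4.7: net forward reaction.

CO, H₂O (reactants)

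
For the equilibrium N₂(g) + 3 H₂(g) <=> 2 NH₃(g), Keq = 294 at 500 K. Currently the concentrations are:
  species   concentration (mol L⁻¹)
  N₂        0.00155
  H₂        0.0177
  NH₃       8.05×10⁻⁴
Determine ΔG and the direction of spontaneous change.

ΔG = -5.66 kJ/mol; the forward reaction is spontaneous

Q = [NH₃]² / ([N₂]·[H₂]³) = (8.05×10⁻⁴)² / ((0.00155)·(0.0177)³) = 75.4
ΔG = RT ln(Q/Keq) = (8.314 J mol⁻¹ K⁻¹)(500 K) × ln(75.4/294)
   = (4.157 kJ/mol)(-1.361) = -5.66 kJ/mol
ΔG < 0, so the forward reaction is spontaneous (proceeds forward).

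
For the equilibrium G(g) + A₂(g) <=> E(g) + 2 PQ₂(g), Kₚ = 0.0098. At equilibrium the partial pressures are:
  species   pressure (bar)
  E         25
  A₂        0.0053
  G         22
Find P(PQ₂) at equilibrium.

P(PQ₂) = 0.0068 bar

At equilibrium, Kₚ = P(E)·P(PQ₂)² / (P(G)·P(A₂)) = 0.0098.
(25)·(P(PQ₂))² / ((22)·(0.0053)) = 0.0098
P(PQ₂)² = 4.57×10⁻⁵ ⇒ P(PQ₂) = 0.0068 bar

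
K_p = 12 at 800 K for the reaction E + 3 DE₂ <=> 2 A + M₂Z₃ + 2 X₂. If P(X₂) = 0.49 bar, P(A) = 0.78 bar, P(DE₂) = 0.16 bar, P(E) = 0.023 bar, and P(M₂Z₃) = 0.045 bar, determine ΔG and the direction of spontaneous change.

ΔG = 11.7 kJ/mol; the forward reaction is non-spontaneous

Q_p = P(A)²·P(M₂Z₃)·P(X₂)² / (P(E)·P(DE₂)³) = (0.78)²·(0.045)·(0.49)² / ((0.023)·(0.16)³) = 69.8
ΔG = RT ln(Q_p/K_p) = (8.314 J mol⁻¹ K⁻¹)(800 K) × ln(69.8/12)
   = (6.651 kJ/mol)(1.761) = 11.7 kJ/mol
ΔG > 0, so the forward reaction is non-spontaneous (proceeds in reverse).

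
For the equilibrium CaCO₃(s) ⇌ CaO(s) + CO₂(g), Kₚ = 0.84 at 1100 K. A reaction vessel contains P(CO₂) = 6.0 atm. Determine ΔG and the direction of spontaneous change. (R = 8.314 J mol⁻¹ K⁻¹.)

(CaCO₃, CaO are pure solids — omitted from Qₚ.)
Qₚ = P(CO₂) = 6.00
ΔG = RT ln(Qₚ/Kₚ) = (8.314 J mol⁻¹ K⁻¹)(1100 K) × ln(6.00/0.84)
   = (9.145 kJ/mol)(1.966) = 18.0 kJ/mol
ΔG > 0, so the forward reaction is non-spontaneous (proceeds in reverse).

ΔG = 18.0 kJ/mol; the forward reaction is non-spontaneous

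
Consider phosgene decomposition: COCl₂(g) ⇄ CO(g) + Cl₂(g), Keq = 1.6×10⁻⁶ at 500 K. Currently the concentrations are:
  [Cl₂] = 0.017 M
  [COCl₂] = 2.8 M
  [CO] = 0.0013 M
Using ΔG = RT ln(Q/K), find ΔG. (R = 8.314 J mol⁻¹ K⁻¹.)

ΔG = 6.63 kJ/mol

Q = [CO]·[Cl₂] / [COCl₂] = (0.0013)·(0.017) / (2.8) = 7.89×10⁻⁶
ΔG = RT ln(Q/Keq) = (8.314 J mol⁻¹ K⁻¹)(500 K) × ln(7.89×10⁻⁶/1.6×10⁻⁶)
   = (4.157 kJ/mol)(1.596) = 6.63 kJ/mol
ΔG > 0, so the forward reaction is non-spontaneous (proceeds in reverse).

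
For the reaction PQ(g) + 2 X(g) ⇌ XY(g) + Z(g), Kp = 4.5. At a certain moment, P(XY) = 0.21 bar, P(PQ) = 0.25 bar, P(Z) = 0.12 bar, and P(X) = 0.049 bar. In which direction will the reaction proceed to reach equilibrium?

reverse (toward reactants)

Qp = P(XY)·P(Z) / (P(PQ)·P(X)²) = (0.21)·(0.12) / ((0.25)·(0.049)²) = 42
Qp = 42 > Kp = 4.5, so the reverse reaction proceeds.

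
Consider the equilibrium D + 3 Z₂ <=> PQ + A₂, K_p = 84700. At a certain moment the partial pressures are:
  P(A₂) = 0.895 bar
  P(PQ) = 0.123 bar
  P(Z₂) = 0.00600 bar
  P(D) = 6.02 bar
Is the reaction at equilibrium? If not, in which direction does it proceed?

neither direction; the system is at equilibrium

Q_p = P(PQ)·P(A₂) / (P(D)·P(Z₂)³) = (0.123)·(0.895) / ((6.02)·(0.00600)³) = 84700
Q_p = 84700 = K_p, so the system is already at equilibrium.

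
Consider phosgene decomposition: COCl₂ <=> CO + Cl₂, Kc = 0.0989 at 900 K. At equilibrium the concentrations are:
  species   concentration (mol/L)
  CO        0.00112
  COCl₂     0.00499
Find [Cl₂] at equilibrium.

[Cl₂] = 0.441 mol/L

At equilibrium, Kc = [CO]·[Cl₂] / [COCl₂] = 0.0989.
(0.00112)·([Cl₂]) / (0.00499) = 0.0989
[Cl₂] = 0.441 mol/L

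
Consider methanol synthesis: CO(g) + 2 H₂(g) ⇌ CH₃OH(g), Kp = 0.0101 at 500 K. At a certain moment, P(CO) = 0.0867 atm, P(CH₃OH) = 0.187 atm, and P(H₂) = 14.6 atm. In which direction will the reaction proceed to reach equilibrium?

at equilibrium

Qp = P(CH₃OH) / (P(CO)·P(H₂)²) = (0.187) / ((0.0867)·(14.6)²) = 0.0101
Qp = 0.0101 = Kp, so the system is already at equilibrium.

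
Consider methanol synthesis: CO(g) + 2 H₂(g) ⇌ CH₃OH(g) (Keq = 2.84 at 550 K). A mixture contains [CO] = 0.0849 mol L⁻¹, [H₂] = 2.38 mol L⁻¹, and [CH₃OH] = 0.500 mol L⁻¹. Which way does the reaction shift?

to the right

Q = [CH₃OH] / ([CO]·[H₂]²) = (0.500) / ((0.0849)·(2.38)²) = 1.04
Q = 1.04 < Keq = 2.84, so the forward reaction proceeds.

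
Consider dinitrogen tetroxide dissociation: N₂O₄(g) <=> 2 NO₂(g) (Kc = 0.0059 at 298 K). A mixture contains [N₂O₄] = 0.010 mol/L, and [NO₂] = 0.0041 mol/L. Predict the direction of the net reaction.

Qc = [NO₂]² / [N₂O₄] = (0.0041)² / (0.010) = 0.0017
Qc = 0.0017 < Kc = 0.0059, so the forward reaction proceeds.

toward products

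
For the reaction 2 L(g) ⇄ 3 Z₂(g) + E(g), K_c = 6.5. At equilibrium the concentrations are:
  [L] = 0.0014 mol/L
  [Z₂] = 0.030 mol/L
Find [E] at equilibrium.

[E] = 0.47 mol/L

At equilibrium, K_c = [Z₂]³·[E] / [L]² = 6.5.
(0.030)³·([E]) / (0.0014)² = 6.5
[E] = 0.472 = 0.47 mol/L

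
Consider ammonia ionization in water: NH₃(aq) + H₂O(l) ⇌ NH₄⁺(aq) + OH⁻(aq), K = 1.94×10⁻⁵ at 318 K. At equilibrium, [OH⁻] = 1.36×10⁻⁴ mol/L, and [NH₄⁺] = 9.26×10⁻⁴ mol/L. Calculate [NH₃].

[NH₃] = 0.00649 mol/L

(H₂O is a pure liquid — omitted from K.)
At equilibrium, K = [NH₄⁺]·[OH⁻] / [NH₃] = 1.94×10⁻⁵.
(9.26×10⁻⁴)·(1.36×10⁻⁴) / ([NH₃]) = 1.94×10⁻⁵
[NH₃] = 0.00649 mol/L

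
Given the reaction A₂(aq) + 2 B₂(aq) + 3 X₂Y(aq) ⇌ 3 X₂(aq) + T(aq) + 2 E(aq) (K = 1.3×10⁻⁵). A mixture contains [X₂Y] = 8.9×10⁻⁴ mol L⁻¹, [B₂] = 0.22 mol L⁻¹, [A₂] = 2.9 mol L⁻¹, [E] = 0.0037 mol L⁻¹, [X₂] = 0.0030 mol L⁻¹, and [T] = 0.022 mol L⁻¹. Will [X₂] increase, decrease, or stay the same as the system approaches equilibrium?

Q = [X₂]³·[T]·[E]² / ([A₂]·[B₂]²·[X₂Y]³) = (0.0030)³·(0.022)·(0.0037)² / ((2.9)·(0.22)²·(8.9×10⁻⁴)³) = 8.2×10⁻⁵
Q = 8.2×10⁻⁵ > K = 1.3×10⁻⁵: net reverse reaction.
X₂ is a product, so it decreases.

decrease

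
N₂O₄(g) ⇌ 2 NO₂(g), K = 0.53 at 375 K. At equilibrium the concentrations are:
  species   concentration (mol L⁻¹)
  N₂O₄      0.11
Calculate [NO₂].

At equilibrium, K = [NO₂]² / [N₂O₄] = 0.53.
([NO₂])² / (0.11) = 0.53
[NO₂]² = 0.0583 ⇒ [NO₂] = 0.24 mol L⁻¹

[NO₂] = 0.24 mol L⁻¹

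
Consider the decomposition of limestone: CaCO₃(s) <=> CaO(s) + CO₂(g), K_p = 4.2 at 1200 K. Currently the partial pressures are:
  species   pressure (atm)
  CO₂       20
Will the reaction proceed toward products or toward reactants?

in the reverse direction

(CaCO₃, CaO are pure solids — omitted from Q_p.)
Q_p = P(CO₂) = 20
Q_p = 20 > K_p = 4.2, so the reverse reaction proceeds.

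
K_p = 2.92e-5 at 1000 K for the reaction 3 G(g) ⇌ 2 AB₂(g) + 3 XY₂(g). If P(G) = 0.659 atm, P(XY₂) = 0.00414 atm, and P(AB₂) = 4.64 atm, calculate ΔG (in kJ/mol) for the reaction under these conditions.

Q_p = P(AB₂)²·P(XY₂)³ / P(G)³ = (4.64)²·(0.00414)³ / (0.659)³ = 5.34e-6
ΔG = RT ln(Q_p/K_p) = (8.314 J mol⁻¹ K⁻¹)(1000 K) × ln(5.34e-6/2.92e-5)
   = (8.314 kJ/mol)(-1.699) = -14.1 kJ/mol
ΔG < 0, so the forward reaction is spontaneous (proceeds forward).

ΔG = -14.1 kJ/mol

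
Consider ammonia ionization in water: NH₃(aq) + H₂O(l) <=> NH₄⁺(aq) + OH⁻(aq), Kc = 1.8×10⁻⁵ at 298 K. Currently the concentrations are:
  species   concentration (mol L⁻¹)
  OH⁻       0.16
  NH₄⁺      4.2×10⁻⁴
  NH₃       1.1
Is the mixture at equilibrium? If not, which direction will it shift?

no; Q > K, reaction proceeds in reverse

(H₂O is a pure liquid — omitted from Qc.)
Qc = [NH₄⁺]·[OH⁻] / [NH₃] = (4.2×10⁻⁴)·(0.16) / (1.1) = 6.1×10⁻⁵
Qc = 6.1×10⁻⁵ > Kc = 1.8×10⁻⁵: net reverse reaction.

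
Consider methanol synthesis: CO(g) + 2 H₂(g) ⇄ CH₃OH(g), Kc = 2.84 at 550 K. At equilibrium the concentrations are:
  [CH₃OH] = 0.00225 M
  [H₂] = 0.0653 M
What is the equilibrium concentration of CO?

At equilibrium, Kc = [CH₃OH] / ([CO]·[H₂]²) = 2.84.
(0.00225) / (([CO])·(0.0653)²) = 2.84
[CO] = 0.186 M

[CO] = 0.186 M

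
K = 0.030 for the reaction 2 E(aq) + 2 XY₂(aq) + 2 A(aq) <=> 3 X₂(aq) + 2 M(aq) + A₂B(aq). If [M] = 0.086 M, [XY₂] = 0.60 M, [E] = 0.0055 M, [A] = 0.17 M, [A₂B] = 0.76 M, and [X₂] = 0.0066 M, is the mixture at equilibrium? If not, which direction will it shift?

no; Q < K, reaction proceeds forward

Q = [X₂]³·[M]²·[A₂B] / ([E]²·[XY₂]²·[A]²) = (0.0066)³·(0.086)²·(0.76) / ((0.0055)²·(0.60)²·(0.17)²) = 0.0051
Q = 0.0051 < K = 0.030: net forward reaction.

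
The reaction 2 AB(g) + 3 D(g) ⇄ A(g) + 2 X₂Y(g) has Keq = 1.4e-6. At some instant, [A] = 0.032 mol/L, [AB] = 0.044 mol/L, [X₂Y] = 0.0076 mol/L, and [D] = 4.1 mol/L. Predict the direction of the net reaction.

to the left

Q = [A]·[X₂Y]² / ([AB]²·[D]³) = (0.032)·(0.0076)² / ((0.044)²·(4.1)³) = 1.4e-5
Q = 1.4e-5 > Keq = 1.4e-6, so the reverse reaction proceeds.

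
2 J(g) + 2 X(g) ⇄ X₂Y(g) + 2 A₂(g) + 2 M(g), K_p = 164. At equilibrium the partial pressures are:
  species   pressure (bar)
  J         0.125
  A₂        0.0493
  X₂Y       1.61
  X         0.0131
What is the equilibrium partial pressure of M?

P(M) = 0.335 bar

At equilibrium, K_p = P(X₂Y)·P(A₂)²·P(M)² / (P(J)²·P(X)²) = 164.
(1.61)·(0.0493)²·(P(M))² / ((0.125)²·(0.0131)²) = 164
P(M)² = 0.112 ⇒ P(M) = 0.335 bar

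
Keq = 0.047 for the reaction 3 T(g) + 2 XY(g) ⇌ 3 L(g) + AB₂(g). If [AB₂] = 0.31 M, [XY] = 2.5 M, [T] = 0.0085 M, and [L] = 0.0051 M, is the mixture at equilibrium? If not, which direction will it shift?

Q = [L]³·[AB₂] / ([T]³·[XY]²) = (0.0051)³·(0.31) / ((0.0085)³·(2.5)²) = 0.011
Q = 0.011 < Keq = 0.047: net forward reaction.

no; Q < K, reaction proceeds forward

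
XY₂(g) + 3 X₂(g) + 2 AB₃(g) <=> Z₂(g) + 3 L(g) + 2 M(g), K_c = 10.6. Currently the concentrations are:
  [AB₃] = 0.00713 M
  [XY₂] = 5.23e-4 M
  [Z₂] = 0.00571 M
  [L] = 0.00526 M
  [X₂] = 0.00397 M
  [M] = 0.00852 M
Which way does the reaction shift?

Q_c = [Z₂]·[L]³·[M]² / ([XY₂]·[X₂]³·[AB₃]²) = (0.00571)·(0.00526)³·(0.00852)² / ((5.23e-4)·(0.00397)³·(0.00713)²) = 36.3
Q_c = 36.3 > K_c = 10.6, so the reverse reaction proceeds.

reverse (toward reactants)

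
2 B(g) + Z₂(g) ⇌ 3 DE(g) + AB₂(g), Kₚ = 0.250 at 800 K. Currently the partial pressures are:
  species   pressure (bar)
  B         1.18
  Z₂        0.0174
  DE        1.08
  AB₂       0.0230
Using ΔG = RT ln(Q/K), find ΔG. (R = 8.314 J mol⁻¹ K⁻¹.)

Qₚ = P(DE)³·P(AB₂) / (P(B)²·P(Z₂)) = (1.08)³·(0.0230) / ((1.18)²·(0.0174)) = 1.20
ΔG = RT ln(Qₚ/Kₚ) = (8.314 J mol⁻¹ K⁻¹)(800 K) × ln(1.20/0.250)
   = (6.651 kJ/mol)(1.569) = 10.4 kJ/mol
ΔG > 0, so the forward reaction is non-spontaneous (proceeds in reverse).

ΔG = 10.4 kJ/mol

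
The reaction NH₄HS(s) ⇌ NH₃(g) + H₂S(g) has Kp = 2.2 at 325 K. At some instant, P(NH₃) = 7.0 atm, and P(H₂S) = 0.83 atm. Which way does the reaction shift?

reverse (toward reactants)

(NH₄HS is a pure solid — omitted from Qp.)
Qp = P(NH₃)·P(H₂S) = (7.0)·(0.83) = 5.8
Qp = 5.8 > Kp = 2.2, so the reverse reaction proceeds.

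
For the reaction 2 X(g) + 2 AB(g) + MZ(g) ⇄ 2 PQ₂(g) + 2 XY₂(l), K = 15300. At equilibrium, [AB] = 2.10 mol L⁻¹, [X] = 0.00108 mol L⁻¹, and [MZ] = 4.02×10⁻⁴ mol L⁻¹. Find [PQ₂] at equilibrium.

(XY₂ is a pure liquid — omitted from K.)
At equilibrium, K = [PQ₂]² / ([X]²·[AB]²·[MZ]) = 15300.
([PQ₂])² / ((0.00108)²·(2.10)²·(4.02×10⁻⁴)) = 15300
[PQ₂]² = 3.16×10⁻⁵ ⇒ [PQ₂] = 0.00562 mol L⁻¹

[PQ₂] = 0.00562 mol L⁻¹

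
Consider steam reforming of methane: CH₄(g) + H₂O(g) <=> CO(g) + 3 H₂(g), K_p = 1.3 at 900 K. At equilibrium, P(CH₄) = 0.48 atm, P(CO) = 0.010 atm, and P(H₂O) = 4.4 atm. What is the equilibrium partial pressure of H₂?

At equilibrium, K_p = P(CO)·P(H₂)³ / (P(CH₄)·P(H₂O)) = 1.3.
(0.010)·(P(H₂))³ / ((0.48)·(4.4)) = 1.3
P(H₂)³ = 275 ⇒ P(H₂) = 6.5 atm

P(H₂) = 6.5 atm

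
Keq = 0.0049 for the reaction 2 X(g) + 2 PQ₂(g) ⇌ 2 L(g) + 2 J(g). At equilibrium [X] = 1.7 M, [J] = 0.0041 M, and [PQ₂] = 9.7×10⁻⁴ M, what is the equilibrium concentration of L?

[L] = 0.028 M

At equilibrium, Keq = [L]²·[J]² / ([X]²·[PQ₂]²) = 0.0049.
([L])²·(0.0041)² / ((1.7)²·(9.7×10⁻⁴)²) = 0.0049
[L]² = 7.93×10⁻⁴ ⇒ [L] = 0.028 M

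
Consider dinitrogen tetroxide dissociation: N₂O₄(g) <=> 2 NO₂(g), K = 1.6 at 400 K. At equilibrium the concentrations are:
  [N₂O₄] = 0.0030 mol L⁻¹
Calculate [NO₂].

[NO₂] = 0.069 mol L⁻¹

At equilibrium, K = [NO₂]² / [N₂O₄] = 1.6.
([NO₂])² / (0.0030) = 1.6
[NO₂]² = 0.00480 ⇒ [NO₂] = 0.069 mol L⁻¹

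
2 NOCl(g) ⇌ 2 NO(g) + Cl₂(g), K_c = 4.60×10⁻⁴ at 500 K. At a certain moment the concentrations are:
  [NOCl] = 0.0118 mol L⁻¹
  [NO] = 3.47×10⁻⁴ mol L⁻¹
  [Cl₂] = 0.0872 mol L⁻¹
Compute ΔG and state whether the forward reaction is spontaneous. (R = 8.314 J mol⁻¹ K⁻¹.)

Q_c = [NO]²·[Cl₂] / [NOCl]² = (3.47×10⁻⁴)²·(0.0872) / (0.0118)² = 7.54×10⁻⁵
ΔG = RT ln(Q_c/K_c) = (8.314 J mol⁻¹ K⁻¹)(500 K) × ln(7.54×10⁻⁵/4.60×10⁻⁴)
   = (4.157 kJ/mol)(-1.808) = -7.52 kJ/mol
ΔG < 0, so the forward reaction is spontaneous (proceeds forward).

ΔG = -7.52 kJ/mol; the forward reaction is spontaneous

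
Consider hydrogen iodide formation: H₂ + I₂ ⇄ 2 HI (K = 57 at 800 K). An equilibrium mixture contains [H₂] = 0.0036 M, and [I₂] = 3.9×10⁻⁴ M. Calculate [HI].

[HI] = 0.0089 M

At equilibrium, K = [HI]² / ([H₂]·[I₂]) = 57.
([HI])² / ((0.0036)·(3.9×10⁻⁴)) = 57
[HI]² = 8.00×10⁻⁵ ⇒ [HI] = 0.0089 M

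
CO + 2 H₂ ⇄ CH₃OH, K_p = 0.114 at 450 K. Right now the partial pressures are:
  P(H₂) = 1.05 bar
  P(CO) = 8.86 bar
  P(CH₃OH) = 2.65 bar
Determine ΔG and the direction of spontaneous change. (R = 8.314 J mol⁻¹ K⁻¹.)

Q_p = P(CH₃OH) / (P(CO)·P(H₂)²) = (2.65) / ((8.86)·(1.05)²) = 0.271
ΔG = RT ln(Q_p/K_p) = (8.314 J mol⁻¹ K⁻¹)(450 K) × ln(0.271/0.114)
   = (3.741 kJ/mol)(0.8659) = 3.24 kJ/mol
ΔG > 0, so the forward reaction is non-spontaneous (proceeds in reverse).

ΔG = 3.24 kJ/mol; the forward reaction is non-spontaneous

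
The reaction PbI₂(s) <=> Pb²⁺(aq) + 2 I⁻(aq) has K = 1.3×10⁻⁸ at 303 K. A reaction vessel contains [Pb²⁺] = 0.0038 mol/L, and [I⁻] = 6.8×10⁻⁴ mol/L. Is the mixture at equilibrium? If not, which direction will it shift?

(PbI₂ is a pure solid — omitted from Q.)
Q = [Pb²⁺]·[I⁻]² = (0.0038)·(6.8×10⁻⁴)² = 1.8×10⁻⁹
Q = 1.8×10⁻⁹ < K = 1.3×10⁻⁸: net forward reaction.

no; Q < K, reaction proceeds forward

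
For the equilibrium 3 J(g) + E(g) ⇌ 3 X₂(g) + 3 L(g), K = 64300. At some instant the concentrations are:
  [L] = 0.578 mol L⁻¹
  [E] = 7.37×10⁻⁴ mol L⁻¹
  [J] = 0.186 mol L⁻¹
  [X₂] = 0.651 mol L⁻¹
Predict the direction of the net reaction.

toward products

Q = [X₂]³·[L]³ / ([J]³·[E]) = (0.651)³·(0.578)³ / ((0.186)³·(7.37×10⁻⁴)) = 11200
Q = 11200 < K = 64300, so the forward reaction proceeds.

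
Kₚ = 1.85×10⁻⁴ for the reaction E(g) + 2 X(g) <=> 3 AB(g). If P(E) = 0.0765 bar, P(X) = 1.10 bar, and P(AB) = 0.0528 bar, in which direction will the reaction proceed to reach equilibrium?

in the reverse direction

Qₚ = P(AB)³ / (P(E)·P(X)²) = (0.0528)³ / ((0.0765)·(1.10)²) = 0.00159
Qₚ = 0.00159 > Kₚ = 1.85×10⁻⁴, so the reverse reaction proceeds.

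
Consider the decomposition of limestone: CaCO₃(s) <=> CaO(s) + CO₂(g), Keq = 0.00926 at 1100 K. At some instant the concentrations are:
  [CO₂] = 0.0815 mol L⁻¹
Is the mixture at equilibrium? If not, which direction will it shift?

(CaCO₃, CaO are pure solids — omitted from Q.)
Q = [CO₂] = 0.0815
Q = 0.0815 > Keq = 0.00926: net reverse reaction.

no; Q > K, reaction proceeds in reverse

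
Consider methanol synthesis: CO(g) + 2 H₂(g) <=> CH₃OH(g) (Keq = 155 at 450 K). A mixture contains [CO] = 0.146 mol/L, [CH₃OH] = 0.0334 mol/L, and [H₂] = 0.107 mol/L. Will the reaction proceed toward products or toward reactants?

forward (toward products)

Q = [CH₃OH] / ([CO]·[H₂]²) = (0.0334) / ((0.146)·(0.107)²) = 20.0
Q = 20.0 < Keq = 155, so the forward reaction proceeds.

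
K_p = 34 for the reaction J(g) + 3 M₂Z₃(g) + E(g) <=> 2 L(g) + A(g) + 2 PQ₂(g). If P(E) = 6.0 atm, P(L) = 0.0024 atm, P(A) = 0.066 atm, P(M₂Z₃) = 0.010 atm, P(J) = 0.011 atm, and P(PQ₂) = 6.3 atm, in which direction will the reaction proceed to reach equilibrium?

Q_p = P(L)²·P(A)·P(PQ₂)² / (P(J)·P(M₂Z₃)³·P(E)) = (0.0024)²·(0.066)·(6.3)² / ((0.011)·(0.010)³·(6.0)) = 230
Q_p = 230 > K_p = 34, so the reverse reaction proceeds.

reverse (toward reactants)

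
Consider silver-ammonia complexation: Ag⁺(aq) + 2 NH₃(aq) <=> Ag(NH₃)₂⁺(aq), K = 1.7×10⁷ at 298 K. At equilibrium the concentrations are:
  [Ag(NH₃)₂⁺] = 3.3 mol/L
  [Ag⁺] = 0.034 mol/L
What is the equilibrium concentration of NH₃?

[NH₃] = 0.0024 mol/L

At equilibrium, K = [Ag(NH₃)₂⁺] / ([Ag⁺]·[NH₃]²) = 1.7×10⁷.
(3.3) / ((0.034)·([NH₃])²) = 1.7×10⁷
[NH₃]² = 5.71×10⁻⁶ ⇒ [NH₃] = 0.0024 mol/L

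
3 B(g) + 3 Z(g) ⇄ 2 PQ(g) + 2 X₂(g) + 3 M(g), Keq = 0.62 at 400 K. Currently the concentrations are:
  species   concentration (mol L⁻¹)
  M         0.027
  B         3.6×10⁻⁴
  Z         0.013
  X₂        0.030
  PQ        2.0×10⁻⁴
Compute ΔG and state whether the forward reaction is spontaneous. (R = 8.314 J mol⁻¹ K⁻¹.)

ΔG = 8.02 kJ/mol; the forward reaction is non-spontaneous

Q = [PQ]²·[X₂]²·[M]³ / ([B]³·[Z]³) = (2.0×10⁻⁴)²·(0.030)²·(0.027)³ / ((3.6×10⁻⁴)³·(0.013)³) = 6.91
ΔG = RT ln(Q/Keq) = (8.314 J mol⁻¹ K⁻¹)(400 K) × ln(6.91/0.62)
   = (3.326 kJ/mol)(2.411) = 8.02 kJ/mol
ΔG > 0, so the forward reaction is non-spontaneous (proceeds in reverse).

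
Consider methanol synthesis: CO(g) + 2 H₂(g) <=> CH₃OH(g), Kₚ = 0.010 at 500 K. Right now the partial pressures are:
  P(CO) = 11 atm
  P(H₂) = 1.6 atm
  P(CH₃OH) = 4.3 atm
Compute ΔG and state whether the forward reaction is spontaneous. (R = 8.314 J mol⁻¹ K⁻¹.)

Qₚ = P(CH₃OH) / (P(CO)·P(H₂)²) = (4.3) / ((11)·(1.6)²) = 0.153
ΔG = RT ln(Qₚ/Kₚ) = (8.314 J mol⁻¹ K⁻¹)(500 K) × ln(0.153/0.010)
   = (4.157 kJ/mol)(2.728) = 11.3 kJ/mol
ΔG > 0, so the forward reaction is non-spontaneous (proceeds in reverse).

ΔG = 11.3 kJ/mol; the forward reaction is non-spontaneous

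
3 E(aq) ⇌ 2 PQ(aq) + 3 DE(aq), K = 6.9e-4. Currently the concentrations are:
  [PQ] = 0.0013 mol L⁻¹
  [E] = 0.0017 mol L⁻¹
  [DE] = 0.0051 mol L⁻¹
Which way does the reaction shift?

forward (toward products)

Q = [PQ]²·[DE]³ / [E]³ = (0.0013)²·(0.0051)³ / (0.0017)³ = 4.6e-5
Q = 4.6e-5 < K = 6.9e-4, so the forward reaction proceeds.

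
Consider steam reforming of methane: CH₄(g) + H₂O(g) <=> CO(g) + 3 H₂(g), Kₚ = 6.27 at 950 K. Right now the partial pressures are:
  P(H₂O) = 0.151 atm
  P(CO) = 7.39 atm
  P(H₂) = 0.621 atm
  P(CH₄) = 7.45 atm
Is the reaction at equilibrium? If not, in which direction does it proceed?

Qₚ = P(CO)·P(H₂)³ / (P(CH₄)·P(H₂O)) = (7.39)·(0.621)³ / ((7.45)·(0.151)) = 1.57
Qₚ = 1.57 < Kₚ = 6.27, so the forward reaction proceeds.

forward (toward products)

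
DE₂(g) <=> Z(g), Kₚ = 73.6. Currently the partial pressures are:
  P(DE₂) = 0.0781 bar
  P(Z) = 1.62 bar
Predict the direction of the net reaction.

Qₚ = P(Z) / P(DE₂) = (1.62) / (0.0781) = 20.7
Qₚ = 20.7 < Kₚ = 73.6, so the forward reaction proceeds.

in the forward direction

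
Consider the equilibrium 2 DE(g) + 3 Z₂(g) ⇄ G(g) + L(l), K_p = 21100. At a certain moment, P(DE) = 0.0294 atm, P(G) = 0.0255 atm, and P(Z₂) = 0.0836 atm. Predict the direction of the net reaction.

(L is a pure liquid — omitted from Q_p.)
Q_p = P(G) / (P(DE)²·P(Z₂)³) = (0.0255) / ((0.0294)²·(0.0836)³) = 50500
Q_p = 50500 > K_p = 21100, so the reverse reaction proceeds.

toward reactants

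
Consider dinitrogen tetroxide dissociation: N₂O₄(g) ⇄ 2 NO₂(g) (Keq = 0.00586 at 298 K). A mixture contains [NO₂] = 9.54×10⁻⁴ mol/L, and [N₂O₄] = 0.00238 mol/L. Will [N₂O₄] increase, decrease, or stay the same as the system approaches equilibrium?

Q = [NO₂]² / [N₂O₄] = (9.54×10⁻⁴)² / (0.00238) = 3.82×10⁻⁴
Q = 3.82×10⁻⁴ < Keq = 0.00586: net forward reaction.
N₂O₄ is a reactant, so it decreases.

decrease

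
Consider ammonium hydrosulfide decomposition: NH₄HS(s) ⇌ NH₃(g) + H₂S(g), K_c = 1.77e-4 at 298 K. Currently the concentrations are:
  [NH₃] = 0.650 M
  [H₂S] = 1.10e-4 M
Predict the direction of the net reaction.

(NH₄HS is a pure solid — omitted from Q_c.)
Q_c = [NH₃]·[H₂S] = (0.650)·(1.10e-4) = 7.15e-5
Q_c = 7.15e-5 < K_c = 1.77e-4, so the forward reaction proceeds.

toward products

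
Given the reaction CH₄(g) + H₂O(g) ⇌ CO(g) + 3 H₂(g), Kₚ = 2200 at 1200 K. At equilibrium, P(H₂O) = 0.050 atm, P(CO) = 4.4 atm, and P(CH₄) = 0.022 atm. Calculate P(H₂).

P(H₂) = 0.82 atm

At equilibrium, Kₚ = P(CO)·P(H₂)³ / (P(CH₄)·P(H₂O)) = 2200.
(4.4)·(P(H₂))³ / ((0.022)·(0.050)) = 2200
P(H₂)³ = 0.550 ⇒ P(H₂) = 0.82 atm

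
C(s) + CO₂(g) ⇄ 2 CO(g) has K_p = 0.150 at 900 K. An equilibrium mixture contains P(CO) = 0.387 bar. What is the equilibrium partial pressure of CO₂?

P(CO₂) = 0.998 bar

(C is a pure solid — omitted from K_p.)
At equilibrium, K_p = P(CO)² / P(CO₂) = 0.150.
(0.387)² / (P(CO₂)) = 0.150
P(CO₂) = 0.998 bar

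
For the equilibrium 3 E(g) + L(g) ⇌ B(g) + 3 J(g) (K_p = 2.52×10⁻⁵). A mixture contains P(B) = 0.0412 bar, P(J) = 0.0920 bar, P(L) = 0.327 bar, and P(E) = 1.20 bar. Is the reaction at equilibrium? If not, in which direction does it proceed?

toward reactants

Q_p = P(B)·P(J)³ / (P(E)³·P(L)) = (0.0412)·(0.0920)³ / ((1.20)³·(0.327)) = 5.68×10⁻⁵
Q_p = 5.68×10⁻⁵ > K_p = 2.52×10⁻⁵, so the reverse reaction proceeds.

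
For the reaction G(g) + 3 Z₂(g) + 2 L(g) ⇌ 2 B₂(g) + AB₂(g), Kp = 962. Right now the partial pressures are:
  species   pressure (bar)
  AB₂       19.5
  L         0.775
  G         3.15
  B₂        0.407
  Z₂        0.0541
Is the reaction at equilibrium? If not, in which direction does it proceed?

in the reverse direction

Qp = P(B₂)²·P(AB₂) / (P(G)·P(Z₂)³·P(L)²) = (0.407)²·(19.5) / ((3.15)·(0.0541)³·(0.775)²) = 10800
Qp = 10800 > Kp = 962, so the reverse reaction proceeds.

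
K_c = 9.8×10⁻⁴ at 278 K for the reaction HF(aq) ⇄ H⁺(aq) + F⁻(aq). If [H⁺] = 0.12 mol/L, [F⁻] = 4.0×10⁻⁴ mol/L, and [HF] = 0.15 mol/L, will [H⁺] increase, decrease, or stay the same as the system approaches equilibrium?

Q_c = [H⁺]·[F⁻] / [HF] = (0.12)·(4.0×10⁻⁴) / (0.15) = 3.2×10⁻⁴
Q_c = 3.2×10⁻⁴ < K_c = 9.8×10⁻⁴: net forward reaction.
H⁺ is a product, so it increases.

increase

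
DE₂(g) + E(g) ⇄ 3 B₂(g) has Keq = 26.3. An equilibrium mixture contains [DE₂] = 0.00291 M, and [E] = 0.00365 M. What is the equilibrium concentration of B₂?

[B₂] = 0.0654 M

At equilibrium, Keq = [B₂]³ / ([DE₂]·[E]) = 26.3.
([B₂])³ / ((0.00291)·(0.00365)) = 26.3
[B₂]³ = 2.79×10⁻⁴ ⇒ [B₂] = 0.0654 M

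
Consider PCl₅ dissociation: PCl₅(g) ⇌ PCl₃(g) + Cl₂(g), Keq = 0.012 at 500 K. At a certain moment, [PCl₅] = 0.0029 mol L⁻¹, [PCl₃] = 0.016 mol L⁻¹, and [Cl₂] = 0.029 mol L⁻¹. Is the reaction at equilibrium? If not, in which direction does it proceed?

Q = [PCl₃]·[Cl₂] / [PCl₅] = (0.016)·(0.029) / (0.0029) = 0.16
Q = 0.16 > Keq = 0.012, so the reverse reaction proceeds.

to the left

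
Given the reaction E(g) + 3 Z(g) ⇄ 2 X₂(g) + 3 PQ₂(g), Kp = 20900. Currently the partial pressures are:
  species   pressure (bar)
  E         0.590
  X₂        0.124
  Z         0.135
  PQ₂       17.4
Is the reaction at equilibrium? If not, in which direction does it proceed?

to the left

Qp = P(X₂)²·P(PQ₂)³ / (P(E)·P(Z)³) = (0.124)²·(17.4)³ / ((0.590)·(0.135)³) = 55800
Qp = 55800 > Kp = 20900, so the reverse reaction proceeds.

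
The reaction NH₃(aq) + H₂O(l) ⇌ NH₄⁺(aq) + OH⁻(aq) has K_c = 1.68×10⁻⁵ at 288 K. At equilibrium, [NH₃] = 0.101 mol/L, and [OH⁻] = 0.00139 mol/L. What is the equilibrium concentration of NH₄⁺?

[NH₄⁺] = 0.00122 mol/L

(H₂O is a pure liquid — omitted from K_c.)
At equilibrium, K_c = [NH₄⁺]·[OH⁻] / [NH₃] = 1.68×10⁻⁵.
([NH₄⁺])·(0.00139) / (0.101) = 1.68×10⁻⁵
[NH₄⁺] = 0.00122 mol/L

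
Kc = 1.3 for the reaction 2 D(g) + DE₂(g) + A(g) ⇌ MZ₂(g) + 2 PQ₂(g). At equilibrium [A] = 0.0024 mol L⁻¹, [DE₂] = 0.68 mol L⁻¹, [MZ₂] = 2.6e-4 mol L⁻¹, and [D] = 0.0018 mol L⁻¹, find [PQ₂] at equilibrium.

At equilibrium, Kc = [MZ₂]·[PQ₂]² / ([D]²·[DE₂]·[A]) = 1.3.
(2.6e-4)·([PQ₂])² / ((0.0018)²·(0.68)·(0.0024)) = 1.3
[PQ₂]² = 2.64e-5 ⇒ [PQ₂] = 0.0051 mol L⁻¹

[PQ₂] = 0.0051 mol L⁻¹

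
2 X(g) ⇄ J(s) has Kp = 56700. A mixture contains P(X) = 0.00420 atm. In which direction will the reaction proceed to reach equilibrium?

neither direction; the system is at equilibrium

(J is a pure solid — omitted from Qp.)
Qp = 1 / P(X)² = 1 / (0.00420)² = 56700
Qp = 56700 = Kp, so the system is already at equilibrium.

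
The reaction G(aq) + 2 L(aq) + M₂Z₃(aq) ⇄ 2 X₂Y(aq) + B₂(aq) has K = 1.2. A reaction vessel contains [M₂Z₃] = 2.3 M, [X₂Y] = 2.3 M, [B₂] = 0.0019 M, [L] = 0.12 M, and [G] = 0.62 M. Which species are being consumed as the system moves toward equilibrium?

G, L, M₂Z₃ (reactants)

Q = [X₂Y]²·[B₂] / ([G]·[L]²·[M₂Z₃]) = (2.3)²·(0.0019) / ((0.62)·(0.12)²·(2.3)) = 0.49
Q = 0.49 < K = 1.2: net forward reaction.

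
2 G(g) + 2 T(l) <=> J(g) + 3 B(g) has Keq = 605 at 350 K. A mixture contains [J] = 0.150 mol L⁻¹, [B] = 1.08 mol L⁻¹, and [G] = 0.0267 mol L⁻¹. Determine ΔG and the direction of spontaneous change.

ΔG = -2.40 kJ/mol; the forward reaction is spontaneous

(T is a pure liquid — omitted from Q.)
Q = [J]·[B]³ / [G]² = (0.150)·(1.08)³ / (0.0267)² = 265
ΔG = RT ln(Q/Keq) = (8.314 J mol⁻¹ K⁻¹)(350 K) × ln(265/605)
   = (2.910 kJ/mol)(-0.8255) = -2.40 kJ/mol
ΔG < 0, so the forward reaction is spontaneous (proceeds forward).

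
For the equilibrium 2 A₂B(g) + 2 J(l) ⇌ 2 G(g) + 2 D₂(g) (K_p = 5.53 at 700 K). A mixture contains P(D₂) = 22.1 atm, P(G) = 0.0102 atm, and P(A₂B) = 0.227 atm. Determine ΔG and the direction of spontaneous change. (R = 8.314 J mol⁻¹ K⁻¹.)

ΔG = -10.0 kJ/mol; the forward reaction is spontaneous

(J is a pure liquid — omitted from Q_p.)
Q_p = P(G)²·P(D₂)² / P(A₂B)² = (0.0102)²·(22.1)² / (0.227)² = 0.986
ΔG = RT ln(Q_p/K_p) = (8.314 J mol⁻¹ K⁻¹)(700 K) × ln(0.986/5.53)
   = (5.820 kJ/mol)(-1.724) = -10.0 kJ/mol
ΔG < 0, so the forward reaction is spontaneous (proceeds forward).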